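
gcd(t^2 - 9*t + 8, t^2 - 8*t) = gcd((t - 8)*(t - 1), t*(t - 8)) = t - 8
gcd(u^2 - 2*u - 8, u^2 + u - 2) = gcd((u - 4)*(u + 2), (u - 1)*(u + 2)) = u + 2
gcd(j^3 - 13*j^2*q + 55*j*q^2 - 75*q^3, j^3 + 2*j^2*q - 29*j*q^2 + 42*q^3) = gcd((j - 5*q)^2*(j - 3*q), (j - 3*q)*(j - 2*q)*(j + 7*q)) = -j + 3*q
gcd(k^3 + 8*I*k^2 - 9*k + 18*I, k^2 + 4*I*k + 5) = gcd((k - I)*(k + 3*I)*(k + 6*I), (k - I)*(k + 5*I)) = k - I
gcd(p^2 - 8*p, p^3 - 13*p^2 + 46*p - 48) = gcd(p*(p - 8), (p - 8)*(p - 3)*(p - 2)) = p - 8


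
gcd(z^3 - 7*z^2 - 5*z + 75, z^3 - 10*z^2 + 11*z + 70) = z - 5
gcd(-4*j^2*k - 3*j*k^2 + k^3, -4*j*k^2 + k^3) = 4*j*k - k^2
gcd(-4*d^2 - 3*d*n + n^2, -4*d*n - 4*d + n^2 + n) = 4*d - n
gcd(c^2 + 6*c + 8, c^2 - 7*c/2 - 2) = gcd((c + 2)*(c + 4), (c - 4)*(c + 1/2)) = 1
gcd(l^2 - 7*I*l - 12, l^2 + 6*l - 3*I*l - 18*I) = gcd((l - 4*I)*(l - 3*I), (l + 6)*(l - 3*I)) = l - 3*I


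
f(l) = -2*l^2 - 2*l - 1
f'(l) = -4*l - 2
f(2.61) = -19.84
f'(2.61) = -12.44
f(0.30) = -1.78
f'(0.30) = -3.20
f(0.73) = -3.53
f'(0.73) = -4.92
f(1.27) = -6.77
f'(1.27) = -7.08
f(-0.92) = -0.85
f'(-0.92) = 1.68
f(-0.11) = -0.80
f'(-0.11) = -1.56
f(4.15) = -43.74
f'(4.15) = -18.60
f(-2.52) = -8.66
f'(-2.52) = 8.08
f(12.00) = -313.00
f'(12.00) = -50.00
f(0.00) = -1.00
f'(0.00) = -2.00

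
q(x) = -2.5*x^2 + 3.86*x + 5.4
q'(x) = 3.86 - 5.0*x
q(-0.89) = -0.02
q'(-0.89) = 8.31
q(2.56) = -1.10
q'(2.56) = -8.94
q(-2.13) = -14.16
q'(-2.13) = 14.51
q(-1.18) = -2.64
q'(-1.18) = 9.76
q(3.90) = -17.57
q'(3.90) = -15.64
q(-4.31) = -57.68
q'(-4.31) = 25.41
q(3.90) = -17.57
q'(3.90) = -15.64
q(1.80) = 4.25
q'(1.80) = -5.14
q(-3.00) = -28.68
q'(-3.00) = 18.86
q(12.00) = -308.28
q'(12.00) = -56.14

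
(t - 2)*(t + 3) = t^2 + t - 6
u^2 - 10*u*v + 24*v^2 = (u - 6*v)*(u - 4*v)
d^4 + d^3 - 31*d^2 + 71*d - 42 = (d - 3)*(d - 2)*(d - 1)*(d + 7)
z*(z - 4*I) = z^2 - 4*I*z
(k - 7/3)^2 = k^2 - 14*k/3 + 49/9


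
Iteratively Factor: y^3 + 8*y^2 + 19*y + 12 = (y + 1)*(y^2 + 7*y + 12) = (y + 1)*(y + 4)*(y + 3)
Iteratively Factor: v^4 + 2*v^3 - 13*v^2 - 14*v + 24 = (v + 4)*(v^3 - 2*v^2 - 5*v + 6) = (v - 1)*(v + 4)*(v^2 - v - 6) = (v - 3)*(v - 1)*(v + 4)*(v + 2)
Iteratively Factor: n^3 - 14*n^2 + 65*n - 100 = (n - 5)*(n^2 - 9*n + 20) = (n - 5)*(n - 4)*(n - 5)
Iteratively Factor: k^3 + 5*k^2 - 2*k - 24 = (k + 4)*(k^2 + k - 6) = (k - 2)*(k + 4)*(k + 3)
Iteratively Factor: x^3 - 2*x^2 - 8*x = (x)*(x^2 - 2*x - 8) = x*(x - 4)*(x + 2)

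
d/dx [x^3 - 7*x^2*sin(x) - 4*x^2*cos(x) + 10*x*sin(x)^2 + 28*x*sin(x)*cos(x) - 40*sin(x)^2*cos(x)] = 4*x^2*sin(x) - 7*x^2*cos(x) + 3*x^2 - 14*x*sin(x) + 10*x*sin(2*x) - 8*x*cos(x) + 28*x*cos(2*x) + 10*sin(x) + 14*sin(2*x) - 30*sin(3*x) - 5*cos(2*x) + 5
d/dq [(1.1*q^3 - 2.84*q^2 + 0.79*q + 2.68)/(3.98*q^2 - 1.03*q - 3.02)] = (4.378*q^4 - 2.266*q^3 - 10.185*q^2 - 4.1792*q + 0.3746)/(15.8404*q^4 - 8.1988*q^3 - 22.9783*q^2 + 6.2212*q + 9.1204)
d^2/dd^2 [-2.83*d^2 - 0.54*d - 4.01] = -5.66000000000000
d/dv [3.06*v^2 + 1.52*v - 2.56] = 6.12*v + 1.52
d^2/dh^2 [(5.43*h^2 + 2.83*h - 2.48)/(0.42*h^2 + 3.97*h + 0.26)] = (-8.88178419700125e-16*h^4 - 17.10954*h^3 - 6.18256800000003*h^2 - 26.665128*h - 82.740548)/(0.074088*h^6 + 2.100924*h^5 + 19.996326*h^4 + 65.171917*h^3 + 12.378678*h^2 + 0.805116*h + 0.017576)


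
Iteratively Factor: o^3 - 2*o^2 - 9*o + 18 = (o + 3)*(o^2 - 5*o + 6) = (o - 3)*(o + 3)*(o - 2)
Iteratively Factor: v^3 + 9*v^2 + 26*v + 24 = (v + 2)*(v^2 + 7*v + 12) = (v + 2)*(v + 4)*(v + 3)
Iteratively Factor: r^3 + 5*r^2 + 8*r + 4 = (r + 2)*(r^2 + 3*r + 2) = (r + 2)^2*(r + 1)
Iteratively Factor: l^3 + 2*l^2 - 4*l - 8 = (l - 2)*(l^2 + 4*l + 4) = (l - 2)*(l + 2)*(l + 2)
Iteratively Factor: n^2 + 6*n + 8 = (n + 2)*(n + 4)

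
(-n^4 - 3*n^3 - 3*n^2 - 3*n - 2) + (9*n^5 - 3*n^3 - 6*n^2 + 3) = 9*n^5 - n^4 - 6*n^3 - 9*n^2 - 3*n + 1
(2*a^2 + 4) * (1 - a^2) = -2*a^4 - 2*a^2 + 4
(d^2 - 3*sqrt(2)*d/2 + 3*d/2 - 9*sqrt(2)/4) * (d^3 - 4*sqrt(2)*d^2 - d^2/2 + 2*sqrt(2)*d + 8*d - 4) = d^5 - 11*sqrt(2)*d^4/2 + d^4 - 11*sqrt(2)*d^3/2 + 77*d^3/4 - 63*sqrt(2)*d^2/8 + 20*d^2 - 12*sqrt(2)*d - 15*d + 9*sqrt(2)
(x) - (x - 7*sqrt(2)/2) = 7*sqrt(2)/2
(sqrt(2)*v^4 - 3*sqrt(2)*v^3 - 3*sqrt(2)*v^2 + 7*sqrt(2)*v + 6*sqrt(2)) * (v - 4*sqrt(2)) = sqrt(2)*v^5 - 8*v^4 - 3*sqrt(2)*v^4 - 3*sqrt(2)*v^3 + 24*v^3 + 7*sqrt(2)*v^2 + 24*v^2 - 56*v + 6*sqrt(2)*v - 48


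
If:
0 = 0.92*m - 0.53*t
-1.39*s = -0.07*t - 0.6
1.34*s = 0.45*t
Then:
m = 0.87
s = 0.51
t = 1.51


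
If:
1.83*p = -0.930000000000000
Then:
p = -0.51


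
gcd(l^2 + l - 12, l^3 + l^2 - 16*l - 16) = l + 4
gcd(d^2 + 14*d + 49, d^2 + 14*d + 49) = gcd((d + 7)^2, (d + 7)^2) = d^2 + 14*d + 49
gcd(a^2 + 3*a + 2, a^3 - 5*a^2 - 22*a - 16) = a^2 + 3*a + 2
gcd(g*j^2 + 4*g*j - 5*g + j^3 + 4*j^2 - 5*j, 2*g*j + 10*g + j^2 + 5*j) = j + 5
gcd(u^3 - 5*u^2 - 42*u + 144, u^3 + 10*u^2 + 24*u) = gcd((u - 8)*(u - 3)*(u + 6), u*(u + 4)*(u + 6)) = u + 6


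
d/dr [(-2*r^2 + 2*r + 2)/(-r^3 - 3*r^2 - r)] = 2*(-r^4 + 2*r^3 + 7*r^2 + 6*r + 1)/(r^2*(r^4 + 6*r^3 + 11*r^2 + 6*r + 1))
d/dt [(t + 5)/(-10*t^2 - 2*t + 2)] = (-5*t^2 - t + (t + 5)*(10*t + 1) + 1)/(2*(5*t^2 + t - 1)^2)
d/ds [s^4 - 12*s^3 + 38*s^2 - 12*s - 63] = 4*s^3 - 36*s^2 + 76*s - 12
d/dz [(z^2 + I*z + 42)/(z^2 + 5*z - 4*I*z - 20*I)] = (z^2*(5 - 5*I) + z*(-84 - 40*I) - 190 + 168*I)/(z^4 + z^3*(10 - 8*I) + z^2*(9 - 80*I) + z*(-160 - 200*I) - 400)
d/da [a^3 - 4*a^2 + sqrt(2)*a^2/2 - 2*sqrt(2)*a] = 3*a^2 - 8*a + sqrt(2)*a - 2*sqrt(2)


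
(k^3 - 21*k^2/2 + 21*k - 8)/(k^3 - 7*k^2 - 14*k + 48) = (k - 1/2)/(k + 3)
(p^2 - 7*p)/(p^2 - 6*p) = (p - 7)/(p - 6)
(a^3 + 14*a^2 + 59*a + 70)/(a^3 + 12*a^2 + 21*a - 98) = (a^2 + 7*a + 10)/(a^2 + 5*a - 14)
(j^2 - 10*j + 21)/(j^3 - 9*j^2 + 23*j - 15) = (j - 7)/(j^2 - 6*j + 5)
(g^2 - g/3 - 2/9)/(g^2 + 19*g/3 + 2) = (g - 2/3)/(g + 6)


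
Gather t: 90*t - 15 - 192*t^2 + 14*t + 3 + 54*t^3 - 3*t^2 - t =54*t^3 - 195*t^2 + 103*t - 12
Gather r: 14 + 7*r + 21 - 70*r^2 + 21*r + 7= -70*r^2 + 28*r + 42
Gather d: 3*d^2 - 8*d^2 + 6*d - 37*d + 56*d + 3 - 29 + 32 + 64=-5*d^2 + 25*d + 70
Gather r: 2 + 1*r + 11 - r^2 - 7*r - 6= -r^2 - 6*r + 7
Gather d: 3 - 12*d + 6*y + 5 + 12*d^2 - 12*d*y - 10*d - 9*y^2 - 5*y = 12*d^2 + d*(-12*y - 22) - 9*y^2 + y + 8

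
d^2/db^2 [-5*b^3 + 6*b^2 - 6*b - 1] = 12 - 30*b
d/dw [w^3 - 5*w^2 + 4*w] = 3*w^2 - 10*w + 4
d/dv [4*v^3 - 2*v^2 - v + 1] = 12*v^2 - 4*v - 1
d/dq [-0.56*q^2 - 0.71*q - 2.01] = -1.12*q - 0.71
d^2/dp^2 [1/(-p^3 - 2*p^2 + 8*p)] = 2*(p*(3*p + 2)*(p^2 + 2*p - 8) - (3*p^2 + 4*p - 8)^2)/(p^3*(p^2 + 2*p - 8)^3)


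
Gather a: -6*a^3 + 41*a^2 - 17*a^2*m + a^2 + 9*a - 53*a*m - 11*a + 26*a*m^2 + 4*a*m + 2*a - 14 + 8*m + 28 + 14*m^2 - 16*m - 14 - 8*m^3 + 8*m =-6*a^3 + a^2*(42 - 17*m) + a*(26*m^2 - 49*m) - 8*m^3 + 14*m^2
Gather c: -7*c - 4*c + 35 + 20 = 55 - 11*c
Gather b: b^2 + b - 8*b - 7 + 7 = b^2 - 7*b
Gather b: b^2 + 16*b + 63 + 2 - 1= b^2 + 16*b + 64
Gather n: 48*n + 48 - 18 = 48*n + 30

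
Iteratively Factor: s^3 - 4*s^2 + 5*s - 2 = (s - 2)*(s^2 - 2*s + 1) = (s - 2)*(s - 1)*(s - 1)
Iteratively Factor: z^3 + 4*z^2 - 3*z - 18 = (z + 3)*(z^2 + z - 6) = (z + 3)^2*(z - 2)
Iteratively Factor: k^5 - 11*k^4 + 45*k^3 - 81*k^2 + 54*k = (k)*(k^4 - 11*k^3 + 45*k^2 - 81*k + 54) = k*(k - 3)*(k^3 - 8*k^2 + 21*k - 18) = k*(k - 3)^2*(k^2 - 5*k + 6) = k*(k - 3)^3*(k - 2)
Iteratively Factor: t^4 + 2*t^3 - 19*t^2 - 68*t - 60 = (t + 2)*(t^3 - 19*t - 30) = (t + 2)^2*(t^2 - 2*t - 15) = (t - 5)*(t + 2)^2*(t + 3)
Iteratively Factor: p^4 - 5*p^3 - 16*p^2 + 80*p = (p)*(p^3 - 5*p^2 - 16*p + 80) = p*(p - 5)*(p^2 - 16) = p*(p - 5)*(p - 4)*(p + 4)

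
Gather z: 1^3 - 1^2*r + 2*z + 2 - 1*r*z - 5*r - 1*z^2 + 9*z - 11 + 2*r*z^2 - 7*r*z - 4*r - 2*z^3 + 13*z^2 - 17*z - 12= -10*r - 2*z^3 + z^2*(2*r + 12) + z*(-8*r - 6) - 20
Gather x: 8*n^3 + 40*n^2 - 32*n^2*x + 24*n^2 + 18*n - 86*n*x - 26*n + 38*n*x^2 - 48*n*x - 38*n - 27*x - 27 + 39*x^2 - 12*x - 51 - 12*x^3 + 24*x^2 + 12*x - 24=8*n^3 + 64*n^2 - 46*n - 12*x^3 + x^2*(38*n + 63) + x*(-32*n^2 - 134*n - 27) - 102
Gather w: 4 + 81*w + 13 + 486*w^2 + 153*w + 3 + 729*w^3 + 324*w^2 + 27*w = 729*w^3 + 810*w^2 + 261*w + 20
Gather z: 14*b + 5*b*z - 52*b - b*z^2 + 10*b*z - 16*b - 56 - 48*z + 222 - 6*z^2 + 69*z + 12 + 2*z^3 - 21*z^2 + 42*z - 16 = -54*b + 2*z^3 + z^2*(-b - 27) + z*(15*b + 63) + 162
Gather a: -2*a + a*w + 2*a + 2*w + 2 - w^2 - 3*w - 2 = a*w - w^2 - w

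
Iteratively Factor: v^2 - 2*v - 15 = (v + 3)*(v - 5)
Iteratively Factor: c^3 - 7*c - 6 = (c - 3)*(c^2 + 3*c + 2) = (c - 3)*(c + 2)*(c + 1)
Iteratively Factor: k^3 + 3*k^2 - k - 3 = (k + 1)*(k^2 + 2*k - 3) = (k - 1)*(k + 1)*(k + 3)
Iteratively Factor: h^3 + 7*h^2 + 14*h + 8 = (h + 4)*(h^2 + 3*h + 2) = (h + 1)*(h + 4)*(h + 2)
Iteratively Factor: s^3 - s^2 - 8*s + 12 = (s + 3)*(s^2 - 4*s + 4) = (s - 2)*(s + 3)*(s - 2)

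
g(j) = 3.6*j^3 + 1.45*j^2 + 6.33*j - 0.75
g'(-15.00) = 2392.83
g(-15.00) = -11919.45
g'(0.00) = 6.33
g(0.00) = -0.75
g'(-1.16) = 17.50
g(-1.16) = -11.76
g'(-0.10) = 6.15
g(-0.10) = -1.37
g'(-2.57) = 70.21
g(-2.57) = -68.55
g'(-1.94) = 41.35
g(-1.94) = -33.86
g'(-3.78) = 149.68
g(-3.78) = -198.40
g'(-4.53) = 214.82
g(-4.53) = -334.32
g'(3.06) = 116.33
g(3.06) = 135.35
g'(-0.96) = 13.50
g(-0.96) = -8.68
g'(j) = 10.8*j^2 + 2.9*j + 6.33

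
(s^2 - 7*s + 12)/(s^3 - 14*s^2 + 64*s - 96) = (s - 3)/(s^2 - 10*s + 24)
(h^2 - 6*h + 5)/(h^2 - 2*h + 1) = (h - 5)/(h - 1)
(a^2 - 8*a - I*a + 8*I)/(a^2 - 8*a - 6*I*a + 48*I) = (a - I)/(a - 6*I)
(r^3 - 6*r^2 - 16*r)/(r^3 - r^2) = (r^2 - 6*r - 16)/(r*(r - 1))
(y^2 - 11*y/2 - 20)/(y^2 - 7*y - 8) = (y + 5/2)/(y + 1)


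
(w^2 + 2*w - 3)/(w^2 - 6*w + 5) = (w + 3)/(w - 5)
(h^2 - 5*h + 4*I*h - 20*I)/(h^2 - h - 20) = (h + 4*I)/(h + 4)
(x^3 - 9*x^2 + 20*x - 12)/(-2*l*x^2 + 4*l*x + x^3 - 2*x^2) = (x^2 - 7*x + 6)/(x*(-2*l + x))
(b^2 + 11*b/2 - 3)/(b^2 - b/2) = (b + 6)/b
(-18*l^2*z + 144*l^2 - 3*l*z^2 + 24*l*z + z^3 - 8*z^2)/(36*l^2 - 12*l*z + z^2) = (3*l*z - 24*l + z^2 - 8*z)/(-6*l + z)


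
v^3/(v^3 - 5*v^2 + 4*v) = v^2/(v^2 - 5*v + 4)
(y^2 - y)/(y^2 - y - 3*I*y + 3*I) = y/(y - 3*I)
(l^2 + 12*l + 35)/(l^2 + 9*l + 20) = (l + 7)/(l + 4)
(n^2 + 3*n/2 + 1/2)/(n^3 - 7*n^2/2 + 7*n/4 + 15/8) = 4*(n + 1)/(4*n^2 - 16*n + 15)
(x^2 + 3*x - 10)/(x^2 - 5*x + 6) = (x + 5)/(x - 3)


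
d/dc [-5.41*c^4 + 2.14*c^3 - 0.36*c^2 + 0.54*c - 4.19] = -21.64*c^3 + 6.42*c^2 - 0.72*c + 0.54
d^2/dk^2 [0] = 0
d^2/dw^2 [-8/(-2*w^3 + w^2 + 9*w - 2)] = 16*((1 - 6*w)*(2*w^3 - w^2 - 9*w + 2) + (-6*w^2 + 2*w + 9)^2)/(2*w^3 - w^2 - 9*w + 2)^3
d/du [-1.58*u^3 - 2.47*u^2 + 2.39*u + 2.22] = -4.74*u^2 - 4.94*u + 2.39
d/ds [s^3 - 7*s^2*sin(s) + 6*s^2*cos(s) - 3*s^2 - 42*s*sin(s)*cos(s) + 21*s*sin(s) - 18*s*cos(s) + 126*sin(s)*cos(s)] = -6*s^2*sin(s) - 7*s^2*cos(s) + 3*s^2 + 4*s*sin(s) + 33*s*cos(s) - 42*s*cos(2*s) - 6*s + 21*sin(s) - 21*sin(2*s) - 18*cos(s) + 126*cos(2*s)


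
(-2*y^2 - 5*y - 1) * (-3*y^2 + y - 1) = 6*y^4 + 13*y^3 + 4*y + 1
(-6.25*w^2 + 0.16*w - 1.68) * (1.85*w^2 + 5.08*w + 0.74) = -11.5625*w^4 - 31.454*w^3 - 6.9202*w^2 - 8.416*w - 1.2432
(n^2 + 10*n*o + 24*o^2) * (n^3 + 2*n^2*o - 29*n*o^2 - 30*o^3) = n^5 + 12*n^4*o + 15*n^3*o^2 - 272*n^2*o^3 - 996*n*o^4 - 720*o^5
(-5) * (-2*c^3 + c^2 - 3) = 10*c^3 - 5*c^2 + 15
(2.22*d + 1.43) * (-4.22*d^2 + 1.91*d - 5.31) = -9.3684*d^3 - 1.7944*d^2 - 9.0569*d - 7.5933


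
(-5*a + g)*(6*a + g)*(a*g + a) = -30*a^3*g - 30*a^3 + a^2*g^2 + a^2*g + a*g^3 + a*g^2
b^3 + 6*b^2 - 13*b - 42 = (b - 3)*(b + 2)*(b + 7)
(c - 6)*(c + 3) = c^2 - 3*c - 18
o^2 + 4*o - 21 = (o - 3)*(o + 7)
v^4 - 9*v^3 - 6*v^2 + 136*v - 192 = (v - 8)*(v - 3)*(v - 2)*(v + 4)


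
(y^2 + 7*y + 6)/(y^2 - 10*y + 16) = (y^2 + 7*y + 6)/(y^2 - 10*y + 16)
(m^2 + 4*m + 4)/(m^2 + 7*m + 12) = (m^2 + 4*m + 4)/(m^2 + 7*m + 12)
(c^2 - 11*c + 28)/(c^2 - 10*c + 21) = (c - 4)/(c - 3)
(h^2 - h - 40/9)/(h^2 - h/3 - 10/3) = (h - 8/3)/(h - 2)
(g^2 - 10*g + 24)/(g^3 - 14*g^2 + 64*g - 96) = 1/(g - 4)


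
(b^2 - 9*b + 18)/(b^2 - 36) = (b - 3)/(b + 6)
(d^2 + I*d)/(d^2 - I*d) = (d + I)/(d - I)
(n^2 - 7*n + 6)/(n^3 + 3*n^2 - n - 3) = (n - 6)/(n^2 + 4*n + 3)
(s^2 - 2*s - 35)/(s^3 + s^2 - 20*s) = (s - 7)/(s*(s - 4))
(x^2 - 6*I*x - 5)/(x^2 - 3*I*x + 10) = (x - I)/(x + 2*I)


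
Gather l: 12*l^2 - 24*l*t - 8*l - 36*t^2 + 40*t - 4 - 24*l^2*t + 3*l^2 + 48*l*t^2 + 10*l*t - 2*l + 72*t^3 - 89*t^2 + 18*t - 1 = l^2*(15 - 24*t) + l*(48*t^2 - 14*t - 10) + 72*t^3 - 125*t^2 + 58*t - 5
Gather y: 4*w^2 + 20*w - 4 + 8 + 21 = 4*w^2 + 20*w + 25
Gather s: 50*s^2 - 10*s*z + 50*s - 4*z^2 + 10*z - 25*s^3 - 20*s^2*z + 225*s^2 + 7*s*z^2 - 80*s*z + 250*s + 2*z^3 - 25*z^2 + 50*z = -25*s^3 + s^2*(275 - 20*z) + s*(7*z^2 - 90*z + 300) + 2*z^3 - 29*z^2 + 60*z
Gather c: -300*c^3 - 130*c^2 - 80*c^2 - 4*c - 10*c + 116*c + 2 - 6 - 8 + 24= -300*c^3 - 210*c^2 + 102*c + 12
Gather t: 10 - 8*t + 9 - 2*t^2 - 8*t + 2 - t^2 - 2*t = -3*t^2 - 18*t + 21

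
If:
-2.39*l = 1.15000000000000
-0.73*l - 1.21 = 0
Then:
No Solution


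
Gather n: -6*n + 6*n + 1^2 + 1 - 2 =0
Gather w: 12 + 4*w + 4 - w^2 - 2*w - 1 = -w^2 + 2*w + 15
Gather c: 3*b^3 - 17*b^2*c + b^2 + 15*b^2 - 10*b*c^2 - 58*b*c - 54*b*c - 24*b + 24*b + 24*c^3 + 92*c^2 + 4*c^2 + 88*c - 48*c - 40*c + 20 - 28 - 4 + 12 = 3*b^3 + 16*b^2 + 24*c^3 + c^2*(96 - 10*b) + c*(-17*b^2 - 112*b)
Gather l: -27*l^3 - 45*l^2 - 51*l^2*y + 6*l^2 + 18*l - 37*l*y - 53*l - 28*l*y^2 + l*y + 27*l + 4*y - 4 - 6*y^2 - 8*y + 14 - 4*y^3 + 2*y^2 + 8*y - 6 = -27*l^3 + l^2*(-51*y - 39) + l*(-28*y^2 - 36*y - 8) - 4*y^3 - 4*y^2 + 4*y + 4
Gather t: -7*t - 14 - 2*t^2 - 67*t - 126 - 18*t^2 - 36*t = -20*t^2 - 110*t - 140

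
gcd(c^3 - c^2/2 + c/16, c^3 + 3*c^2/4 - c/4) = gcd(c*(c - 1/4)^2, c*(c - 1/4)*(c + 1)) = c^2 - c/4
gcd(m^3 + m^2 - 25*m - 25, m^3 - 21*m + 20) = m + 5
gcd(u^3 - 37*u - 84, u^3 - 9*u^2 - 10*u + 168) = u^2 - 3*u - 28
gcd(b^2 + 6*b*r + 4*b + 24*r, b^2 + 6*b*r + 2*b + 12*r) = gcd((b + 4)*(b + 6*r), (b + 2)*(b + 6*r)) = b + 6*r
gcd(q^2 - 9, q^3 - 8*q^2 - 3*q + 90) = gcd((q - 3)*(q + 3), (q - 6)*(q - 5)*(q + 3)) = q + 3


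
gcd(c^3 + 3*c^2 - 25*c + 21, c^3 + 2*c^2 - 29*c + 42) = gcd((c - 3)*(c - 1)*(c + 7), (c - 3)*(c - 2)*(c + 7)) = c^2 + 4*c - 21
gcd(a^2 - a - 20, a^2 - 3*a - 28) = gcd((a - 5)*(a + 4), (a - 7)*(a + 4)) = a + 4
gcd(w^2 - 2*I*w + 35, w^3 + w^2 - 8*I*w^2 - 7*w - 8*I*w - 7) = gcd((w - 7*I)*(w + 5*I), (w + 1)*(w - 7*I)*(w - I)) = w - 7*I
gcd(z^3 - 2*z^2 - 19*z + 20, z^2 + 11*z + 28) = z + 4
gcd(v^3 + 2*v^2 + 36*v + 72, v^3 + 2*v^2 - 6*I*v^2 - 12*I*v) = v^2 + v*(2 - 6*I) - 12*I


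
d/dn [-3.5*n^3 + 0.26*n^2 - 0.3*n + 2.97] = -10.5*n^2 + 0.52*n - 0.3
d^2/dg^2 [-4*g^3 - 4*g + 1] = -24*g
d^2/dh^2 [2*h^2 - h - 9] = 4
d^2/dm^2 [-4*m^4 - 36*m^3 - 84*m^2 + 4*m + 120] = -48*m^2 - 216*m - 168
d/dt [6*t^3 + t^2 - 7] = 2*t*(9*t + 1)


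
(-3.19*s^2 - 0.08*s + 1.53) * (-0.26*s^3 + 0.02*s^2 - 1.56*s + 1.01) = 0.8294*s^5 - 0.043*s^4 + 4.577*s^3 - 3.0665*s^2 - 2.4676*s + 1.5453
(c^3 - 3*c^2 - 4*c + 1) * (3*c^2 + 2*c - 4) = 3*c^5 - 7*c^4 - 22*c^3 + 7*c^2 + 18*c - 4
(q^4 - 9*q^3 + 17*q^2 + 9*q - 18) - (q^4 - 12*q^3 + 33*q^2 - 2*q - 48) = 3*q^3 - 16*q^2 + 11*q + 30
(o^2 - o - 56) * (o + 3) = o^3 + 2*o^2 - 59*o - 168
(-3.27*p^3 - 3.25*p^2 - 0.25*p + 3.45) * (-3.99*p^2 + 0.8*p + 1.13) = 13.0473*p^5 + 10.3515*p^4 - 5.2976*p^3 - 17.638*p^2 + 2.4775*p + 3.8985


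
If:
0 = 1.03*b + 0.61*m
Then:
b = -0.592233009708738*m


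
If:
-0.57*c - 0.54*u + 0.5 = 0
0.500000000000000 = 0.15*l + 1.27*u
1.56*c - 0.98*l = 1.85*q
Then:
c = 0.87719298245614 - 0.947368421052632*u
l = 3.33333333333333 - 8.46666666666667*u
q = 3.68618302513039*u - 1.02607871028924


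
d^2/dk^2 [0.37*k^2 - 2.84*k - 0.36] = 0.740000000000000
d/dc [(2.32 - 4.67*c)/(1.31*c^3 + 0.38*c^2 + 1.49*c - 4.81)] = (12.2354*c^3 - 7.343*c^2 - 1.7632*c + 19.0059)/(1.7161*c^6 + 0.9956*c^5 + 4.0482*c^4 - 11.4698*c^3 - 1.4355*c^2 - 14.3338*c + 23.1361)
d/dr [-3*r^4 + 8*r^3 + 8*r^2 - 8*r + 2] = -12*r^3 + 24*r^2 + 16*r - 8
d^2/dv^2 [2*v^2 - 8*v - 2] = 4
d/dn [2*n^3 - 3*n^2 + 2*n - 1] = 6*n^2 - 6*n + 2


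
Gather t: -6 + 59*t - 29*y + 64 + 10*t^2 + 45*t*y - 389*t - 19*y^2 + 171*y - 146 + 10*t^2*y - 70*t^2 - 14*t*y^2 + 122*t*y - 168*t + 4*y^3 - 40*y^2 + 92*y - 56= t^2*(10*y - 60) + t*(-14*y^2 + 167*y - 498) + 4*y^3 - 59*y^2 + 234*y - 144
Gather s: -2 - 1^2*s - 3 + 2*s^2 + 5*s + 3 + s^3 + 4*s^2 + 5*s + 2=s^3 + 6*s^2 + 9*s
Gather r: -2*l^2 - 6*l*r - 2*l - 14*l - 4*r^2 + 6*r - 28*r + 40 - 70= -2*l^2 - 16*l - 4*r^2 + r*(-6*l - 22) - 30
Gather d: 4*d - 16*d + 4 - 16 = -12*d - 12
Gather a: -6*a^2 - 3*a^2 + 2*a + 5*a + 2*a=-9*a^2 + 9*a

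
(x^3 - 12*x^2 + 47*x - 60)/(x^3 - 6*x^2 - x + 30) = (x - 4)/(x + 2)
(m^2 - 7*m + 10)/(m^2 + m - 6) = (m - 5)/(m + 3)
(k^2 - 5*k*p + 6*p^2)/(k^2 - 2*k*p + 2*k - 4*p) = (k - 3*p)/(k + 2)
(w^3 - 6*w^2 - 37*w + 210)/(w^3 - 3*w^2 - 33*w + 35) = (w^2 + w - 30)/(w^2 + 4*w - 5)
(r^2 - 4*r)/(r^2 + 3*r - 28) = r/(r + 7)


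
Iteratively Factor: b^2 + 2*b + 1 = (b + 1)*(b + 1)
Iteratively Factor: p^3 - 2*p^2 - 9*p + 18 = (p + 3)*(p^2 - 5*p + 6) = (p - 2)*(p + 3)*(p - 3)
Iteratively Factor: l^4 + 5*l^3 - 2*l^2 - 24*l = (l - 2)*(l^3 + 7*l^2 + 12*l) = (l - 2)*(l + 4)*(l^2 + 3*l) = l*(l - 2)*(l + 4)*(l + 3)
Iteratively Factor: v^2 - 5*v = (v - 5)*(v)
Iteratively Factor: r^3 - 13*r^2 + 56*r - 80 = (r - 5)*(r^2 - 8*r + 16) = (r - 5)*(r - 4)*(r - 4)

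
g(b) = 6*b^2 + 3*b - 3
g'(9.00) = 111.00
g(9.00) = 510.00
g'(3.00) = 39.00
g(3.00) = 60.00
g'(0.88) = 13.56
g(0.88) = 4.29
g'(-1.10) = -10.20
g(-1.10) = 0.96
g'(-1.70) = -17.40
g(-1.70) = 9.24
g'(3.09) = 40.08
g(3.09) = 63.56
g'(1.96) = 26.52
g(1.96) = 25.93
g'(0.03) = 3.36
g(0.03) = -2.90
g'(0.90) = 13.80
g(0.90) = 4.56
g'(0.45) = 8.40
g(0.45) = -0.44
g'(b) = 12*b + 3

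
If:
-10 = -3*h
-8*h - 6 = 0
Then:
No Solution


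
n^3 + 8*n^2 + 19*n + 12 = (n + 1)*(n + 3)*(n + 4)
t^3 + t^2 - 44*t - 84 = (t - 7)*(t + 2)*(t + 6)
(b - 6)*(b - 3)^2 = b^3 - 12*b^2 + 45*b - 54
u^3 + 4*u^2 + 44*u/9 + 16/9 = (u + 2/3)*(u + 4/3)*(u + 2)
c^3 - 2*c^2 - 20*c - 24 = (c - 6)*(c + 2)^2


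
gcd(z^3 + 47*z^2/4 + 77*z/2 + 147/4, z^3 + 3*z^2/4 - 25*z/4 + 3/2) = z + 3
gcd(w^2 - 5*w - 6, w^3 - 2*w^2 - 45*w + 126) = w - 6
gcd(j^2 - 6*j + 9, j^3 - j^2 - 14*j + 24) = j - 3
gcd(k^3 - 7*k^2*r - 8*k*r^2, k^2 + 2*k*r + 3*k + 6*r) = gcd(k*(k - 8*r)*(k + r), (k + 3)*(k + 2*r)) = 1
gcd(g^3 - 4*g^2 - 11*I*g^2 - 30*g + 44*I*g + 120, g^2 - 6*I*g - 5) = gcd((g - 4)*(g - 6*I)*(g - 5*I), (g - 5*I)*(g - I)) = g - 5*I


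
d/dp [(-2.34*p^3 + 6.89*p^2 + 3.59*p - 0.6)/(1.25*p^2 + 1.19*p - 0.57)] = (-2.925*p^4 - 5.5692*p^3 + 7.713*p^2 - 6.3546*p - 1.3323)/(1.5625*p^4 + 2.975*p^3 - 0.00889999999999991*p^2 - 1.3566*p + 0.3249)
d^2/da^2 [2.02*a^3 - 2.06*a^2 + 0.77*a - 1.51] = 12.12*a - 4.12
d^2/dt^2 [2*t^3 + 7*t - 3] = 12*t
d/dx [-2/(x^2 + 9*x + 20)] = 2*(2*x + 9)/(x^2 + 9*x + 20)^2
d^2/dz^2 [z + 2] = 0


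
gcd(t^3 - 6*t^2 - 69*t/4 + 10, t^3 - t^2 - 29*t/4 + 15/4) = t^2 + 2*t - 5/4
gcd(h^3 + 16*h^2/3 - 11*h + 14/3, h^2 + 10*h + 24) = 1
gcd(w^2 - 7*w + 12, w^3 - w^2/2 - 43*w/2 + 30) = w - 4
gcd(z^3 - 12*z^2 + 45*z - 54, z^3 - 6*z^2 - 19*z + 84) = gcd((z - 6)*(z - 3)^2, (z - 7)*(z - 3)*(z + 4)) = z - 3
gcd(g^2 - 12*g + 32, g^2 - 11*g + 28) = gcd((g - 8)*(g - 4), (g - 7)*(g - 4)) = g - 4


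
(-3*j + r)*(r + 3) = -3*j*r - 9*j + r^2 + 3*r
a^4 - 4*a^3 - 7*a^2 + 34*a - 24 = (a - 4)*(a - 2)*(a - 1)*(a + 3)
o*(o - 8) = o^2 - 8*o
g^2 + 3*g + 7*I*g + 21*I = (g + 3)*(g + 7*I)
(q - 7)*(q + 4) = q^2 - 3*q - 28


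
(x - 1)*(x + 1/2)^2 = x^3 - 3*x/4 - 1/4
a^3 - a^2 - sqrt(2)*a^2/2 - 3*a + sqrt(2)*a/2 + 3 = (a - 1)*(a - 3*sqrt(2)/2)*(a + sqrt(2))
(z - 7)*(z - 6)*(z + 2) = z^3 - 11*z^2 + 16*z + 84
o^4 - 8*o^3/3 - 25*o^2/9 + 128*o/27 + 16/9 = (o - 3)*(o - 4/3)*(o + 1/3)*(o + 4/3)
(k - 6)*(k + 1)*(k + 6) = k^3 + k^2 - 36*k - 36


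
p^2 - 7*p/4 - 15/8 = (p - 5/2)*(p + 3/4)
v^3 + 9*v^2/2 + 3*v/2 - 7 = (v - 1)*(v + 2)*(v + 7/2)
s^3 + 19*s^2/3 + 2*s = s*(s + 1/3)*(s + 6)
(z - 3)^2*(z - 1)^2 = z^4 - 8*z^3 + 22*z^2 - 24*z + 9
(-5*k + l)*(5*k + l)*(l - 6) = -25*k^2*l + 150*k^2 + l^3 - 6*l^2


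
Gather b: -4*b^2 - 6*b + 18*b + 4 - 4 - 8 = -4*b^2 + 12*b - 8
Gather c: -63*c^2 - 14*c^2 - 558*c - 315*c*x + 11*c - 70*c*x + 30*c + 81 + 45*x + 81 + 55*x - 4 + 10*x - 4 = -77*c^2 + c*(-385*x - 517) + 110*x + 154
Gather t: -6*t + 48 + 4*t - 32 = 16 - 2*t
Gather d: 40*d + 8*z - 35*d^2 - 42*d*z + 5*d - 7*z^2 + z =-35*d^2 + d*(45 - 42*z) - 7*z^2 + 9*z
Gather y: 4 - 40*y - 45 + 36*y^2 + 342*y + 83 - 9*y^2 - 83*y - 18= 27*y^2 + 219*y + 24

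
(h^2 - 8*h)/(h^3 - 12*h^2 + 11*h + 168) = h/(h^2 - 4*h - 21)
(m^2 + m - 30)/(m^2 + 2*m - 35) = (m + 6)/(m + 7)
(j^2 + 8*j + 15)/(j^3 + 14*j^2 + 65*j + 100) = (j + 3)/(j^2 + 9*j + 20)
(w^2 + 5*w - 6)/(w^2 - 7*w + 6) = (w + 6)/(w - 6)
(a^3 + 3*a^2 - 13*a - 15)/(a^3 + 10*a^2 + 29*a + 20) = (a - 3)/(a + 4)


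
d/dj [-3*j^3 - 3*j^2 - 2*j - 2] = -9*j^2 - 6*j - 2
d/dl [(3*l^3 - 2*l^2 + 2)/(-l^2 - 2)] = 3*l*(-l^3 - 6*l + 4)/(l^4 + 4*l^2 + 4)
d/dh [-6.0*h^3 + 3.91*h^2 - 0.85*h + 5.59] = -18.0*h^2 + 7.82*h - 0.85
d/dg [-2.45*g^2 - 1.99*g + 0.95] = -4.9*g - 1.99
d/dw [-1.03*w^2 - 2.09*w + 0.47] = -2.06*w - 2.09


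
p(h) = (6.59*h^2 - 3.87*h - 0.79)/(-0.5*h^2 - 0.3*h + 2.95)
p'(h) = (1.0*h + 0.3)*(6.59*h^2 - 3.87*h - 0.79)/(-0.5*h^2 - 0.3*h + 2.95)^2 + (13.18*h - 3.87)/(-0.5*h^2 - 0.3*h + 2.95)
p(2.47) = -35.48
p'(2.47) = 82.71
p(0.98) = 0.80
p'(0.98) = 4.63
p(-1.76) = 13.70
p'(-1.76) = -24.40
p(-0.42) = 0.67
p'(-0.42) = -3.17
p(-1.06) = 3.96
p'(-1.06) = -7.70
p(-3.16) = -70.56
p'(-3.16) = -142.74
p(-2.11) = 27.06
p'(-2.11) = -59.44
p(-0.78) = 2.17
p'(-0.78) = -5.27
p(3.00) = -19.15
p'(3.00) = 11.23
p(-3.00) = -107.89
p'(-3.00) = -381.38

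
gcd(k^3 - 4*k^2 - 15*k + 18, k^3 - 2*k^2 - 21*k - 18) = k^2 - 3*k - 18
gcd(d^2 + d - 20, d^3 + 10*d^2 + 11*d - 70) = d + 5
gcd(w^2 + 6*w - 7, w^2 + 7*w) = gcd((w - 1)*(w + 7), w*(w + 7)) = w + 7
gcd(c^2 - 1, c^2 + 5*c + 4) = c + 1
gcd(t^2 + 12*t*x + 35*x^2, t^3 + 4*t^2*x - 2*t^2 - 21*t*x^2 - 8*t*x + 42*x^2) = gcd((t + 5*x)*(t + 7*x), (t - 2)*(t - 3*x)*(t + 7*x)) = t + 7*x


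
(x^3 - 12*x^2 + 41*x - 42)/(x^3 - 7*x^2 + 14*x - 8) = (x^2 - 10*x + 21)/(x^2 - 5*x + 4)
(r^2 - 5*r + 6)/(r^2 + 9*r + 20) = (r^2 - 5*r + 6)/(r^2 + 9*r + 20)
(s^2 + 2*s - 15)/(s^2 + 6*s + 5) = (s - 3)/(s + 1)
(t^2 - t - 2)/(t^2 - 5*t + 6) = (t + 1)/(t - 3)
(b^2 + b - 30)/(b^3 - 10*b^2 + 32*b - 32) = (b^2 + b - 30)/(b^3 - 10*b^2 + 32*b - 32)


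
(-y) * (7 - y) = y^2 - 7*y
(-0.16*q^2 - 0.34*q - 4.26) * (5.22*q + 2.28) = -0.8352*q^3 - 2.1396*q^2 - 23.0124*q - 9.7128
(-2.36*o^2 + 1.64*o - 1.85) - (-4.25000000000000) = -2.36*o^2 + 1.64*o + 2.4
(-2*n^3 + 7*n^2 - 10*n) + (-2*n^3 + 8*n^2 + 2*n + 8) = -4*n^3 + 15*n^2 - 8*n + 8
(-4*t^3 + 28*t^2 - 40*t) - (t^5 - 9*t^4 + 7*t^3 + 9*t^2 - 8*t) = -t^5 + 9*t^4 - 11*t^3 + 19*t^2 - 32*t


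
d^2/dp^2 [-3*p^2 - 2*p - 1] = -6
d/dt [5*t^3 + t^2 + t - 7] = 15*t^2 + 2*t + 1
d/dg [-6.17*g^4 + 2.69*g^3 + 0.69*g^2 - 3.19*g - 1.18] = -24.68*g^3 + 8.07*g^2 + 1.38*g - 3.19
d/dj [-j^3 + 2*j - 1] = 2 - 3*j^2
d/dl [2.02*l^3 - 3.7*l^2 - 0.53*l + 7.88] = 6.06*l^2 - 7.4*l - 0.53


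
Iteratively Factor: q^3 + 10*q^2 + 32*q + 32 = (q + 2)*(q^2 + 8*q + 16) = (q + 2)*(q + 4)*(q + 4)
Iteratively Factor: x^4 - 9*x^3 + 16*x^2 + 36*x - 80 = (x - 4)*(x^3 - 5*x^2 - 4*x + 20) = (x - 4)*(x + 2)*(x^2 - 7*x + 10) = (x - 5)*(x - 4)*(x + 2)*(x - 2)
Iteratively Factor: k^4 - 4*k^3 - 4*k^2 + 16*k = (k + 2)*(k^3 - 6*k^2 + 8*k) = (k - 4)*(k + 2)*(k^2 - 2*k) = k*(k - 4)*(k + 2)*(k - 2)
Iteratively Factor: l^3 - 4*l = (l)*(l^2 - 4) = l*(l - 2)*(l + 2)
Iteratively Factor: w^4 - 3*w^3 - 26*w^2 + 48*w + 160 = (w + 4)*(w^3 - 7*w^2 + 2*w + 40) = (w + 2)*(w + 4)*(w^2 - 9*w + 20) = (w - 4)*(w + 2)*(w + 4)*(w - 5)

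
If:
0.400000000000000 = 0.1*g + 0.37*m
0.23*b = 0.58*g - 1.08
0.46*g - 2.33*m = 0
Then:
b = 1.13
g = 2.31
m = 0.46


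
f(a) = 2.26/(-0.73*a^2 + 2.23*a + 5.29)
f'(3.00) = 0.17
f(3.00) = 0.42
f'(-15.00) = -0.00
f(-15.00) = -0.01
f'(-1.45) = -36.10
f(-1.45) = 4.33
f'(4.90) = 6.48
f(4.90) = -1.72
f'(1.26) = -0.02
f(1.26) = 0.33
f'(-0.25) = -0.27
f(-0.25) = 0.48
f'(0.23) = -0.13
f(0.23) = 0.39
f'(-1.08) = -2.09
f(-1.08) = 1.11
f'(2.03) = 0.04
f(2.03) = 0.33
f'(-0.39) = -0.34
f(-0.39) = 0.52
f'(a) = 2.26*(1.46*a - 2.23)/(-0.73*a^2 + 2.23*a + 5.29)^2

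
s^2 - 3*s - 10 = (s - 5)*(s + 2)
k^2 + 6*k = k*(k + 6)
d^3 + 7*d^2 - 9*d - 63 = (d - 3)*(d + 3)*(d + 7)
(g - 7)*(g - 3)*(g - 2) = g^3 - 12*g^2 + 41*g - 42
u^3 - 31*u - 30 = (u - 6)*(u + 1)*(u + 5)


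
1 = 1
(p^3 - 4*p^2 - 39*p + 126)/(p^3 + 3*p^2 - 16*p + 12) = (p^2 - 10*p + 21)/(p^2 - 3*p + 2)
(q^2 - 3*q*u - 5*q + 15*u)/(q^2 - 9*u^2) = (q - 5)/(q + 3*u)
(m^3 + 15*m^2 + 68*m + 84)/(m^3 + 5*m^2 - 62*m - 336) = (m + 2)/(m - 8)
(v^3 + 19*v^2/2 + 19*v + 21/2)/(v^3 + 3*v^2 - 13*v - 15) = (2*v^2 + 17*v + 21)/(2*(v^2 + 2*v - 15))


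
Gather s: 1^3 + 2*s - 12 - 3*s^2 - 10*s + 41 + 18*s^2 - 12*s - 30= 15*s^2 - 20*s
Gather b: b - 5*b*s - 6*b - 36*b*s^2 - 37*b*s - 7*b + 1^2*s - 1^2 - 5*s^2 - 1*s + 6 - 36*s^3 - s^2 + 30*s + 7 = b*(-36*s^2 - 42*s - 12) - 36*s^3 - 6*s^2 + 30*s + 12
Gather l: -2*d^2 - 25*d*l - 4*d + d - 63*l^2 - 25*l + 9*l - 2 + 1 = -2*d^2 - 3*d - 63*l^2 + l*(-25*d - 16) - 1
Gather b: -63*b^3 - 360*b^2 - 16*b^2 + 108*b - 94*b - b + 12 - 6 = -63*b^3 - 376*b^2 + 13*b + 6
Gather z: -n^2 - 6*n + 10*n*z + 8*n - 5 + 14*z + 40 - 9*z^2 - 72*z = -n^2 + 2*n - 9*z^2 + z*(10*n - 58) + 35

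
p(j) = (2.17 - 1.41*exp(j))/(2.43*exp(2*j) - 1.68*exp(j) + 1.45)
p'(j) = (2.17 - 1.41*exp(j))*(-4.86*exp(2*j) + 1.68*exp(j))/(2.43*exp(2*j) - 1.68*exp(j) + 1.45)^2 - 1.41*exp(j)/(2.43*exp(2*j) - 1.68*exp(j) + 1.45) = (3.4263*exp(2*j) - 10.5462*exp(j) + 1.6011)*exp(j)/(5.9049*exp(4*j) - 8.1648*exp(3*j) + 9.8694*exp(2*j) - 4.872*exp(j) + 2.1025)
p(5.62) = -0.00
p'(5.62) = 0.00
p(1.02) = -0.11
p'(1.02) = -0.01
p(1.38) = -0.10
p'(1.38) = 0.05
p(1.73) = -0.08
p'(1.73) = 0.06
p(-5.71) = 1.50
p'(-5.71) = 0.00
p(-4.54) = 1.50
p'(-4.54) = 0.01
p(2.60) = -0.04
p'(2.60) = 0.04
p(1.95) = -0.07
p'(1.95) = 0.06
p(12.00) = 0.00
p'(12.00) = 0.00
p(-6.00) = 1.50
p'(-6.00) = 0.00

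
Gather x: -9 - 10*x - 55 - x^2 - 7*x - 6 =-x^2 - 17*x - 70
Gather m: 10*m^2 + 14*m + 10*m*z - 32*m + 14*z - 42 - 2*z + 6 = 10*m^2 + m*(10*z - 18) + 12*z - 36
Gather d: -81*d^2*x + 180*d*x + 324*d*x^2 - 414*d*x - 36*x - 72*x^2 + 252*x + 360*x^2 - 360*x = -81*d^2*x + d*(324*x^2 - 234*x) + 288*x^2 - 144*x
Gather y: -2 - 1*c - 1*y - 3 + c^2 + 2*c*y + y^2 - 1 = c^2 - c + y^2 + y*(2*c - 1) - 6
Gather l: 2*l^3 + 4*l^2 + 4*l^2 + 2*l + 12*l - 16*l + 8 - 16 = 2*l^3 + 8*l^2 - 2*l - 8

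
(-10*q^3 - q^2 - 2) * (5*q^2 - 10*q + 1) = -50*q^5 + 95*q^4 - 11*q^2 + 20*q - 2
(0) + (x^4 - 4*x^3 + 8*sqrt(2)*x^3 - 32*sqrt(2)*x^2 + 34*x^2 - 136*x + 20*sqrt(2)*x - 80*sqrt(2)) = x^4 - 4*x^3 + 8*sqrt(2)*x^3 - 32*sqrt(2)*x^2 + 34*x^2 - 136*x + 20*sqrt(2)*x - 80*sqrt(2)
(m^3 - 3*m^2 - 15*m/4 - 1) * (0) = 0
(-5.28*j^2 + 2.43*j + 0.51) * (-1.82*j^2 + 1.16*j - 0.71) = 9.6096*j^4 - 10.5474*j^3 + 5.6394*j^2 - 1.1337*j - 0.3621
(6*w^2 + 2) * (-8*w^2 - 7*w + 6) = -48*w^4 - 42*w^3 + 20*w^2 - 14*w + 12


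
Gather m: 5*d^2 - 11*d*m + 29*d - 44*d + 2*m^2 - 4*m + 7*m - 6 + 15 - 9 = 5*d^2 - 15*d + 2*m^2 + m*(3 - 11*d)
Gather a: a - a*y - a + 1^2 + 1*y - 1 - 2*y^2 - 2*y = -a*y - 2*y^2 - y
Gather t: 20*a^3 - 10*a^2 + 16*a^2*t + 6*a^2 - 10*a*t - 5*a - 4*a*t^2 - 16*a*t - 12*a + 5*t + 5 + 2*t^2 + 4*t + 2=20*a^3 - 4*a^2 - 17*a + t^2*(2 - 4*a) + t*(16*a^2 - 26*a + 9) + 7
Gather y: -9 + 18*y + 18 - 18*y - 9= 0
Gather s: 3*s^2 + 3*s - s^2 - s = 2*s^2 + 2*s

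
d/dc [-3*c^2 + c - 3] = 1 - 6*c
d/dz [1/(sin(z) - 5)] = -cos(z)/(sin(z) - 5)^2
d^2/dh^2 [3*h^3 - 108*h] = 18*h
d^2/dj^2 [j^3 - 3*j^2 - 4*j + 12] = 6*j - 6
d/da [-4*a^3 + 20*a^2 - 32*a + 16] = -12*a^2 + 40*a - 32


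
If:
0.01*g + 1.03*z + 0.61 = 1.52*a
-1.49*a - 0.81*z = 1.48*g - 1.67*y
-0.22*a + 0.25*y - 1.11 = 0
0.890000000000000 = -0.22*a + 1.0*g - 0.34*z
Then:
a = 3.03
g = 2.86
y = 7.10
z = 3.85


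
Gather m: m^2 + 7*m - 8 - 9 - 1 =m^2 + 7*m - 18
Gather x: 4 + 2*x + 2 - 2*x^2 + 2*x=-2*x^2 + 4*x + 6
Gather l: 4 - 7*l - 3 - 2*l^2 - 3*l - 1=-2*l^2 - 10*l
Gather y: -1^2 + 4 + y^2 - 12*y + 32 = y^2 - 12*y + 35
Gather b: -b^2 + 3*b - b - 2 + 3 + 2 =-b^2 + 2*b + 3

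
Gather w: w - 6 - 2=w - 8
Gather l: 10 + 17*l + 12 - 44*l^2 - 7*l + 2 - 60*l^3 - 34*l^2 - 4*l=-60*l^3 - 78*l^2 + 6*l + 24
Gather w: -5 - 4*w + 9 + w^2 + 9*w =w^2 + 5*w + 4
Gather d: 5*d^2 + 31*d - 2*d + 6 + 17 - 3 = 5*d^2 + 29*d + 20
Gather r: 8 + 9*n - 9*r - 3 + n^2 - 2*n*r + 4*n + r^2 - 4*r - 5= n^2 + 13*n + r^2 + r*(-2*n - 13)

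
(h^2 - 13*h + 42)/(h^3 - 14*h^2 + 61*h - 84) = (h - 6)/(h^2 - 7*h + 12)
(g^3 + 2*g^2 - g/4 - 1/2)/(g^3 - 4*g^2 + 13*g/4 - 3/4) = (2*g^2 + 5*g + 2)/(2*g^2 - 7*g + 3)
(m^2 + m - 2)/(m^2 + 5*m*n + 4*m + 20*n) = (m^2 + m - 2)/(m^2 + 5*m*n + 4*m + 20*n)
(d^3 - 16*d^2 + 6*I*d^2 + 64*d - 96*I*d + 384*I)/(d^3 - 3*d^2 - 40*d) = (d^2 + 2*d*(-4 + 3*I) - 48*I)/(d*(d + 5))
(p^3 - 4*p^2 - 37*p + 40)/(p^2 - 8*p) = p + 4 - 5/p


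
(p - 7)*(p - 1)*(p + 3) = p^3 - 5*p^2 - 17*p + 21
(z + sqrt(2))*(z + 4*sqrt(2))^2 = z^3 + 9*sqrt(2)*z^2 + 48*z + 32*sqrt(2)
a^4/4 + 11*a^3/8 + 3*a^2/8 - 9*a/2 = a*(a/4 + 1)*(a - 3/2)*(a + 3)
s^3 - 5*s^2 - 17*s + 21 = (s - 7)*(s - 1)*(s + 3)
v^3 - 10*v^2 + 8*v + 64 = (v - 8)*(v - 4)*(v + 2)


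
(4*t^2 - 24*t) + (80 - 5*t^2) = -t^2 - 24*t + 80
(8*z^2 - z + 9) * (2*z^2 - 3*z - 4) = 16*z^4 - 26*z^3 - 11*z^2 - 23*z - 36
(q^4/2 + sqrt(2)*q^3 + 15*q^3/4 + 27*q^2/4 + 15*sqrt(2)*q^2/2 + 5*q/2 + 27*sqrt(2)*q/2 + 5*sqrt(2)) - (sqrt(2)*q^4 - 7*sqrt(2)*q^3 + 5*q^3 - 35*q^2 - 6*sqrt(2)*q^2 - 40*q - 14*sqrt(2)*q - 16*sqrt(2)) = -sqrt(2)*q^4 + q^4/2 - 5*q^3/4 + 8*sqrt(2)*q^3 + 27*sqrt(2)*q^2/2 + 167*q^2/4 + 55*sqrt(2)*q/2 + 85*q/2 + 21*sqrt(2)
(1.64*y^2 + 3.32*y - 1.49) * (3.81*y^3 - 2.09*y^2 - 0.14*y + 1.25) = 6.2484*y^5 + 9.2216*y^4 - 12.8453*y^3 + 4.6993*y^2 + 4.3586*y - 1.8625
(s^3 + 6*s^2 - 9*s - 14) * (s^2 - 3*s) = s^5 + 3*s^4 - 27*s^3 + 13*s^2 + 42*s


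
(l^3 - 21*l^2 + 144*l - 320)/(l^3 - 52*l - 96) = (l^2 - 13*l + 40)/(l^2 + 8*l + 12)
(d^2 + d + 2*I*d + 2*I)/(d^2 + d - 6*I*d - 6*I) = (d + 2*I)/(d - 6*I)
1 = 1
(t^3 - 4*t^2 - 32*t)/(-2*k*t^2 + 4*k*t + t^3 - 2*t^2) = (-t^2 + 4*t + 32)/(2*k*t - 4*k - t^2 + 2*t)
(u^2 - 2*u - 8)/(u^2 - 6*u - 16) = (u - 4)/(u - 8)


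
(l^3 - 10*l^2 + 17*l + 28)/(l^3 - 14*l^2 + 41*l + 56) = (l - 4)/(l - 8)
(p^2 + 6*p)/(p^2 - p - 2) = p*(p + 6)/(p^2 - p - 2)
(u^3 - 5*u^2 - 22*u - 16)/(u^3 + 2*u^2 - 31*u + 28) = (u^3 - 5*u^2 - 22*u - 16)/(u^3 + 2*u^2 - 31*u + 28)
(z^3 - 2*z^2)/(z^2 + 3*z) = z*(z - 2)/(z + 3)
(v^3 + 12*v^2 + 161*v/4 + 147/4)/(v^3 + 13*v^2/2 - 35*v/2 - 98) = (v + 3/2)/(v - 4)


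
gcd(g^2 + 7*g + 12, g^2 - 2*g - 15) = g + 3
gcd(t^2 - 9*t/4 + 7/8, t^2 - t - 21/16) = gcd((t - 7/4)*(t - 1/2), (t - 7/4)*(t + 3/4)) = t - 7/4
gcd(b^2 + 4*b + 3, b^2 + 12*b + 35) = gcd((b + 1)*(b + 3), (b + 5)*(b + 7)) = 1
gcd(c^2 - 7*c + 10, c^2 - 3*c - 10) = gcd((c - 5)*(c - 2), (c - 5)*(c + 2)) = c - 5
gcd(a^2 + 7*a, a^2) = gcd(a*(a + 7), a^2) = a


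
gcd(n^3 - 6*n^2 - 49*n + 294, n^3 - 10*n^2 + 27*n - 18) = n - 6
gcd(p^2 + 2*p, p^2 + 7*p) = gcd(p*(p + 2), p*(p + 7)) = p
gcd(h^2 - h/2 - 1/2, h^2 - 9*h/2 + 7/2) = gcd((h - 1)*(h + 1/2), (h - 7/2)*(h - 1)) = h - 1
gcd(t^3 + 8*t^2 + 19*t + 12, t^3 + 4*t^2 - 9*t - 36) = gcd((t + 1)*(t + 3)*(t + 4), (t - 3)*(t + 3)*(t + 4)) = t^2 + 7*t + 12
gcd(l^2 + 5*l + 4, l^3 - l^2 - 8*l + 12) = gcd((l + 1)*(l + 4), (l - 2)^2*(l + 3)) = 1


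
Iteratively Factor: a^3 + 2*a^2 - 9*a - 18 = (a - 3)*(a^2 + 5*a + 6) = (a - 3)*(a + 3)*(a + 2)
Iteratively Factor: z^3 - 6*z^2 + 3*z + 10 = (z - 2)*(z^2 - 4*z - 5) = (z - 2)*(z + 1)*(z - 5)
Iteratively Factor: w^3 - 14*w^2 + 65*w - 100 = (w - 4)*(w^2 - 10*w + 25) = (w - 5)*(w - 4)*(w - 5)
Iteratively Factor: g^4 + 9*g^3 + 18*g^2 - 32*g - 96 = (g + 3)*(g^3 + 6*g^2 - 32) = (g - 2)*(g + 3)*(g^2 + 8*g + 16) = (g - 2)*(g + 3)*(g + 4)*(g + 4)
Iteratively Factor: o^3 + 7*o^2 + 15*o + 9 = (o + 1)*(o^2 + 6*o + 9) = (o + 1)*(o + 3)*(o + 3)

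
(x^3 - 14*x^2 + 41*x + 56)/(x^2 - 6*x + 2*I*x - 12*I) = (x^3 - 14*x^2 + 41*x + 56)/(x^2 + 2*x*(-3 + I) - 12*I)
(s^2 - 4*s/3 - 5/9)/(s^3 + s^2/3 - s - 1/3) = (s - 5/3)/(s^2 - 1)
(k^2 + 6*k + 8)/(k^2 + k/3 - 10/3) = 3*(k + 4)/(3*k - 5)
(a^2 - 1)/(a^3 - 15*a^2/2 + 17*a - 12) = 2*(a^2 - 1)/(2*a^3 - 15*a^2 + 34*a - 24)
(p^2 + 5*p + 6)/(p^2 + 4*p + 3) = (p + 2)/(p + 1)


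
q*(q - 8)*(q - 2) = q^3 - 10*q^2 + 16*q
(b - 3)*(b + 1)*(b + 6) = b^3 + 4*b^2 - 15*b - 18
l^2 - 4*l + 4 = (l - 2)^2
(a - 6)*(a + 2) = a^2 - 4*a - 12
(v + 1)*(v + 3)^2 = v^3 + 7*v^2 + 15*v + 9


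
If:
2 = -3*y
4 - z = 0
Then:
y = -2/3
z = 4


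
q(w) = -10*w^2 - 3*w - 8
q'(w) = -20*w - 3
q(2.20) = -63.00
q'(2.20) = -47.00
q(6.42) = -439.42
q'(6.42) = -131.40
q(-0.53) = -9.22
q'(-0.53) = 7.60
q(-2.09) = -45.41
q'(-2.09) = 38.80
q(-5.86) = -333.82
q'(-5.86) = 114.20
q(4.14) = -191.82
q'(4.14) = -85.80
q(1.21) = -26.27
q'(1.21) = -27.20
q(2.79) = -94.21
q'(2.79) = -58.80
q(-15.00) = -2213.00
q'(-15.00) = 297.00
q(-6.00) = -350.00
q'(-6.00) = 117.00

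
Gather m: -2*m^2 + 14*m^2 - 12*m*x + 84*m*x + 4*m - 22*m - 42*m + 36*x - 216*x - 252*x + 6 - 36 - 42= 12*m^2 + m*(72*x - 60) - 432*x - 72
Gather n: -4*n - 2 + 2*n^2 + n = 2*n^2 - 3*n - 2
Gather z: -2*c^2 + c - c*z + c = -2*c^2 - c*z + 2*c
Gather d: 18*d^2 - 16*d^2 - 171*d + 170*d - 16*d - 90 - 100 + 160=2*d^2 - 17*d - 30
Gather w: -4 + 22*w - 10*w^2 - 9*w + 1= -10*w^2 + 13*w - 3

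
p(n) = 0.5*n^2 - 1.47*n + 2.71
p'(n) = 1.0*n - 1.47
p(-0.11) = 2.88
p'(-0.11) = -1.58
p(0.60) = 2.01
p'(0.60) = -0.87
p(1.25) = 1.65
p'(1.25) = -0.22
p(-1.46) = 5.92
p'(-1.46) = -2.93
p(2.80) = 2.51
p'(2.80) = 1.33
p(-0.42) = 3.42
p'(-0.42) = -1.89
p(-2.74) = 10.49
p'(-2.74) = -4.21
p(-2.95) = 11.40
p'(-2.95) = -4.42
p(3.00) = 2.80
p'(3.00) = 1.53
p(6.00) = 11.89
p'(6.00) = 4.53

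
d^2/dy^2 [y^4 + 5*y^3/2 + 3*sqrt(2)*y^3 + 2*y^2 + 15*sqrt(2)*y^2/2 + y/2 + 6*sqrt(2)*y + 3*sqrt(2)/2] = 12*y^2 + 15*y + 18*sqrt(2)*y + 4 + 15*sqrt(2)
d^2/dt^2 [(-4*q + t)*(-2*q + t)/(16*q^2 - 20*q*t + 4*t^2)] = q/(2*(q^3 - 3*q^2*t + 3*q*t^2 - t^3))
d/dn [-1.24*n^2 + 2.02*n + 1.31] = 2.02 - 2.48*n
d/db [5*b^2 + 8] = 10*b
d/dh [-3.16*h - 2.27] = -3.16000000000000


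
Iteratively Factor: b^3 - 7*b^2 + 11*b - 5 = (b - 1)*(b^2 - 6*b + 5) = (b - 5)*(b - 1)*(b - 1)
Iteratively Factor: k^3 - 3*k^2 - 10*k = (k)*(k^2 - 3*k - 10) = k*(k + 2)*(k - 5)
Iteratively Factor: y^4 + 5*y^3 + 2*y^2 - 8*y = (y)*(y^3 + 5*y^2 + 2*y - 8) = y*(y - 1)*(y^2 + 6*y + 8) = y*(y - 1)*(y + 4)*(y + 2)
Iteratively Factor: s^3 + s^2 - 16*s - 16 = (s - 4)*(s^2 + 5*s + 4) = (s - 4)*(s + 1)*(s + 4)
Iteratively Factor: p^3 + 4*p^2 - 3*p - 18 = (p - 2)*(p^2 + 6*p + 9) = (p - 2)*(p + 3)*(p + 3)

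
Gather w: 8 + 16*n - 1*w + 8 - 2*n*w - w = 16*n + w*(-2*n - 2) + 16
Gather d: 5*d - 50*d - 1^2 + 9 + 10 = 18 - 45*d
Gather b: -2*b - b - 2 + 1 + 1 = -3*b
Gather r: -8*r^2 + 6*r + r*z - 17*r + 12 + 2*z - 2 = -8*r^2 + r*(z - 11) + 2*z + 10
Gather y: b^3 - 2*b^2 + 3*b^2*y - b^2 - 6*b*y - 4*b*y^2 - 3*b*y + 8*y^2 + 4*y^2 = b^3 - 3*b^2 + y^2*(12 - 4*b) + y*(3*b^2 - 9*b)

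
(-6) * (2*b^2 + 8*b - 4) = -12*b^2 - 48*b + 24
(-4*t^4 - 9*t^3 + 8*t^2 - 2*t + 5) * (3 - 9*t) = 36*t^5 + 69*t^4 - 99*t^3 + 42*t^2 - 51*t + 15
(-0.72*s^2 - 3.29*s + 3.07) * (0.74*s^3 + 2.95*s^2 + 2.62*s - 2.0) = -0.5328*s^5 - 4.5586*s^4 - 9.3201*s^3 + 1.8767*s^2 + 14.6234*s - 6.14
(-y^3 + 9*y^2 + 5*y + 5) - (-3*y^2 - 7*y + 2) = -y^3 + 12*y^2 + 12*y + 3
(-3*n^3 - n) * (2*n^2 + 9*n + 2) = -6*n^5 - 27*n^4 - 8*n^3 - 9*n^2 - 2*n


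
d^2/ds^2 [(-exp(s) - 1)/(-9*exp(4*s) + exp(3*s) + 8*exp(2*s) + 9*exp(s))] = (729*exp(7*s) + 1197*exp(6*s) - 347*exp(5*s) - 102*exp(4*s) + 197*exp(3*s) + 202*exp(2*s) + 216*exp(s) + 81)*exp(-s)/(729*exp(9*s) - 243*exp(8*s) - 1917*exp(7*s) - 1756*exp(6*s) + 2190*exp(5*s) + 3669*exp(4*s) + 1243*exp(3*s) - 1971*exp(2*s) - 1944*exp(s) - 729)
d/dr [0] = 0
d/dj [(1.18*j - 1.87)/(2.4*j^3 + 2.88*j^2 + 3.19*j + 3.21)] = (-5.664*j^3 + 10.0656*j^2 + 10.7712*j + 9.7531)/(5.76*j^6 + 13.824*j^5 + 23.6064*j^4 + 33.7824*j^3 + 28.6657*j^2 + 20.4798*j + 10.3041)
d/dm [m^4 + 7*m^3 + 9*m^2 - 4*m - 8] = 4*m^3 + 21*m^2 + 18*m - 4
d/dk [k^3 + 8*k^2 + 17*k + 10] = 3*k^2 + 16*k + 17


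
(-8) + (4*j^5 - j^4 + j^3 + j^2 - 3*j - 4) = 4*j^5 - j^4 + j^3 + j^2 - 3*j - 12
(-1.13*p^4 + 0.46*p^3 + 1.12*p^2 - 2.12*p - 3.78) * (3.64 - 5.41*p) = 6.1133*p^5 - 6.6018*p^4 - 4.3848*p^3 + 15.546*p^2 + 12.733*p - 13.7592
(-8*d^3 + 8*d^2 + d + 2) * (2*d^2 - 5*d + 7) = -16*d^5 + 56*d^4 - 94*d^3 + 55*d^2 - 3*d + 14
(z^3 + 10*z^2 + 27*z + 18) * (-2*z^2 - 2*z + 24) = -2*z^5 - 22*z^4 - 50*z^3 + 150*z^2 + 612*z + 432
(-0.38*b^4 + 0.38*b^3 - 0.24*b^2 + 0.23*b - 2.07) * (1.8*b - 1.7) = -0.684*b^5 + 1.33*b^4 - 1.078*b^3 + 0.822*b^2 - 4.117*b + 3.519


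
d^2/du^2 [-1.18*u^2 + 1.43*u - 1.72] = -2.36000000000000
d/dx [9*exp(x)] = 9*exp(x)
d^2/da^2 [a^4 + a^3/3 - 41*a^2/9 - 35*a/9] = 12*a^2 + 2*a - 82/9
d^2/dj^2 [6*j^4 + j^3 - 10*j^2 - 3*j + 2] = 72*j^2 + 6*j - 20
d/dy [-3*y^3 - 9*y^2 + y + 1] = -9*y^2 - 18*y + 1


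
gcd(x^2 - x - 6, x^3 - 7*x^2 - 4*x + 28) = x + 2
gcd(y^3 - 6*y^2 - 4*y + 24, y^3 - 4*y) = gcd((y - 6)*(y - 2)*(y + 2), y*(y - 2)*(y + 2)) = y^2 - 4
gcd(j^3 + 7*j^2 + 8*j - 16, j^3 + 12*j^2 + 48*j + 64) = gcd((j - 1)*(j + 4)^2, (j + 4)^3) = j^2 + 8*j + 16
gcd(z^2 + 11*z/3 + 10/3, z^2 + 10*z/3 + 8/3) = z + 2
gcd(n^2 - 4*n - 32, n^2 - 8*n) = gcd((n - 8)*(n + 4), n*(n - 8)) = n - 8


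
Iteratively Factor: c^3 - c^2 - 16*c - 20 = (c + 2)*(c^2 - 3*c - 10) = (c - 5)*(c + 2)*(c + 2)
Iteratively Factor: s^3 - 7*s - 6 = (s + 2)*(s^2 - 2*s - 3) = (s - 3)*(s + 2)*(s + 1)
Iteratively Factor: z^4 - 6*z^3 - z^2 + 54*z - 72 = (z - 2)*(z^3 - 4*z^2 - 9*z + 36) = (z - 3)*(z - 2)*(z^2 - z - 12) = (z - 3)*(z - 2)*(z + 3)*(z - 4)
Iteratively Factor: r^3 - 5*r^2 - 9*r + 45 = (r - 5)*(r^2 - 9) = (r - 5)*(r - 3)*(r + 3)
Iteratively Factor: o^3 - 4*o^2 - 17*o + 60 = (o - 5)*(o^2 + o - 12) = (o - 5)*(o - 3)*(o + 4)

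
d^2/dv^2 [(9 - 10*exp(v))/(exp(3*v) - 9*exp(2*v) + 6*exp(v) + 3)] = (-40*exp(6*v) + 351*exp(5*v) - 1461*exp(4*v) + 2874*exp(3*v) - 3321*exp(2*v) + 1476*exp(v) - 252)*exp(v)/(exp(9*v) - 27*exp(8*v) + 261*exp(7*v) - 1044*exp(6*v) + 1404*exp(5*v) - 135*exp(4*v) - 729*exp(3*v) + 81*exp(2*v) + 162*exp(v) + 27)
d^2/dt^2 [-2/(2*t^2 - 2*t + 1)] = 8*(2*t^2 - 2*t - 2*(2*t - 1)^2 + 1)/(2*t^2 - 2*t + 1)^3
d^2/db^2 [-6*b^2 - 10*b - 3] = -12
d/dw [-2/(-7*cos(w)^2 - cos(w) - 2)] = 2*(14*cos(w) + 1)*sin(w)/(7*cos(w)^2 + cos(w) + 2)^2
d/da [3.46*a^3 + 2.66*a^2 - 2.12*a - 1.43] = 10.38*a^2 + 5.32*a - 2.12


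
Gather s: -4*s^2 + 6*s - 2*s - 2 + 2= -4*s^2 + 4*s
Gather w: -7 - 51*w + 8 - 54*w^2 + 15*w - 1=-54*w^2 - 36*w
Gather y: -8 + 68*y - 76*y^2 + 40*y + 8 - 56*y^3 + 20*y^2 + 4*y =-56*y^3 - 56*y^2 + 112*y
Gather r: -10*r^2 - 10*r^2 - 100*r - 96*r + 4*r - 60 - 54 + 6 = -20*r^2 - 192*r - 108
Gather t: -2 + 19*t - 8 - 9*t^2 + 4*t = -9*t^2 + 23*t - 10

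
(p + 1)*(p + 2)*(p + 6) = p^3 + 9*p^2 + 20*p + 12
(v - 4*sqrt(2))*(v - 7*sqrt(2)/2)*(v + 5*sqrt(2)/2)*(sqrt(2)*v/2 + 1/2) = sqrt(2)*v^4/2 - 9*v^3/2 - 29*sqrt(2)*v^2/4 + 261*v/4 + 35*sqrt(2)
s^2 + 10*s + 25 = (s + 5)^2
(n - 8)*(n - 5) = n^2 - 13*n + 40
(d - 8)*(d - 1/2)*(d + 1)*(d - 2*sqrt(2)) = d^4 - 15*d^3/2 - 2*sqrt(2)*d^3 - 9*d^2/2 + 15*sqrt(2)*d^2 + 4*d + 9*sqrt(2)*d - 8*sqrt(2)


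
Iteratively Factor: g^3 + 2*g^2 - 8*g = (g + 4)*(g^2 - 2*g) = (g - 2)*(g + 4)*(g)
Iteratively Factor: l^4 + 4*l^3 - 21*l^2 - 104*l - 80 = (l + 1)*(l^3 + 3*l^2 - 24*l - 80) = (l + 1)*(l + 4)*(l^2 - l - 20) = (l + 1)*(l + 4)^2*(l - 5)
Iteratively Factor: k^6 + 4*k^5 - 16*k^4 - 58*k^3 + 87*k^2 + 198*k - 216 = (k - 2)*(k^5 + 6*k^4 - 4*k^3 - 66*k^2 - 45*k + 108) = (k - 2)*(k + 3)*(k^4 + 3*k^3 - 13*k^2 - 27*k + 36) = (k - 2)*(k + 3)*(k + 4)*(k^3 - k^2 - 9*k + 9) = (k - 2)*(k - 1)*(k + 3)*(k + 4)*(k^2 - 9) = (k - 2)*(k - 1)*(k + 3)^2*(k + 4)*(k - 3)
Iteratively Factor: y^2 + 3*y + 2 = (y + 2)*(y + 1)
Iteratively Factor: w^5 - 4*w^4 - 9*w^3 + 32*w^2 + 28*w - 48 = (w - 1)*(w^4 - 3*w^3 - 12*w^2 + 20*w + 48) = (w - 4)*(w - 1)*(w^3 + w^2 - 8*w - 12) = (w - 4)*(w - 1)*(w + 2)*(w^2 - w - 6) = (w - 4)*(w - 3)*(w - 1)*(w + 2)*(w + 2)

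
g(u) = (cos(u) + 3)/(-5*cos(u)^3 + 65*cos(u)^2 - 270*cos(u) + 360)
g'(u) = (cos(u) + 3)*(-15*sin(u)*cos(u)^2 + 130*sin(u)*cos(u) - 270*sin(u))/(-5*cos(u)^3 + 65*cos(u)^2 - 270*cos(u) + 360)^2 - sin(u)/(-5*cos(u)^3 + 65*cos(u)^2 - 270*cos(u) + 360)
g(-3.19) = 0.00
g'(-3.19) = -0.00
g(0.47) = 0.02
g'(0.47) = -0.01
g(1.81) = 0.01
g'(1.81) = -0.01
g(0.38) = 0.02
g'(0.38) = -0.01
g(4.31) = 0.01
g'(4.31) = 0.01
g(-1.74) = 0.01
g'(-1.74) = 0.01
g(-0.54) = 0.02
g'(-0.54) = 0.01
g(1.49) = 0.01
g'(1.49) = -0.01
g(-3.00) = 0.00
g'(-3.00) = 0.00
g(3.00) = 0.00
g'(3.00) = 0.00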